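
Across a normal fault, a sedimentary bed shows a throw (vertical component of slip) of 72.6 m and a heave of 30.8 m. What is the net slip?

net slip = √(throw² + heave²) = √(72.6² + 30.8²) = 78.9 m

78.9 m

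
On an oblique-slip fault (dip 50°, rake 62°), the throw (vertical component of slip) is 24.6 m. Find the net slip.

36.4 m

dip-slip = throw / sin(dip) = 24.6 / sin(50°) = 32.11 m
net slip = dip-slip / sin(rake) = 32.11 / sin(62°) = 36.4 m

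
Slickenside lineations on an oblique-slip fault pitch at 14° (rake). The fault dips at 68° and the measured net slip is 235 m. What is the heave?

dip-slip = net slip × sin(rake) = 235 m × sin(14°) = 56.85 m
heave = dip-slip × cos(dip) = 56.85 × cos(68°) = 21.3 m

21.3 m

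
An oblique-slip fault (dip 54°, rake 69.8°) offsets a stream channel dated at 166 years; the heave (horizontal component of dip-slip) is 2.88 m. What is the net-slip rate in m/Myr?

dip-slip = heave / cos(dip) = 2.88 / cos(54°) = 4.900 m
net slip = dip-slip / sin(rake) = 4.900 / sin(69.8°) = 5.221 m
rate = 5.221 m / 166 years = 0.0315 m/yr = 31500 m/Myr

31500 m/Myr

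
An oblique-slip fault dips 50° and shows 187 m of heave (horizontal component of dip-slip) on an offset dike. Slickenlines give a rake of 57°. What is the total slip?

347 m

dip-slip = heave / cos(dip) = 187 / cos(50°) = 290.9 m
net slip = dip-slip / sin(rake) = 290.9 / sin(57°) = 347 m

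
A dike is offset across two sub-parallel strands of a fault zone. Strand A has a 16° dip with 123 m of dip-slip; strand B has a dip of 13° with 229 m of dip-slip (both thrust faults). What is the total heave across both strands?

341 m

heave_A = 123 × cos(16°) = 118.2 m
heave_B = 229 × cos(13°) = 223.1 m
total = 118.2 + 223.1 = 341 m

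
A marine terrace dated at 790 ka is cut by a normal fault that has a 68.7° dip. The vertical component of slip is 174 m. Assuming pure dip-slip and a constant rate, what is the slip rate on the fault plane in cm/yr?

0.0236 cm/yr

dip-slip = throw / sin(dip) = 174 m / sin(68.7°) = 186.8 m
rate = 186.8 m / 790 ka = 0.000236 m/yr = 0.0236 cm/yr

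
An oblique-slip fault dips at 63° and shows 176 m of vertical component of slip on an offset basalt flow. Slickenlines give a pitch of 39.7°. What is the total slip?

309 m

dip-slip = throw / sin(dip) = 176 / sin(63°) = 197.5 m
net slip = dip-slip / sin(rake) = 197.5 / sin(39.7°) = 309 m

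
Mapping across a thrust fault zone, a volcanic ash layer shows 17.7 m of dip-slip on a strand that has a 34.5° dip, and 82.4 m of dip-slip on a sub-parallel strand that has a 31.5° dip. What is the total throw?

throw_A = 17.7 × sin(34.5°) = 10.03 m
throw_B = 82.4 × sin(31.5°) = 43.05 m
total = 10.03 + 43.05 = 53.1 m

53.1 m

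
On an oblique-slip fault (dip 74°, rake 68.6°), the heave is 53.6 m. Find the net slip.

dip-slip = heave / cos(dip) = 53.6 / cos(74°) = 194.5 m
net slip = dip-slip / sin(rake) = 194.5 / sin(68.6°) = 209 m

209 m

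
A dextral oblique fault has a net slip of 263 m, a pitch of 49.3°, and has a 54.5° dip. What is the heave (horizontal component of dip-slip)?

116 m

dip-slip = net slip × sin(rake) = 263 m × sin(49.3°) = 199.4 m
heave = dip-slip × cos(dip) = 199.4 × cos(54.5°) = 116 m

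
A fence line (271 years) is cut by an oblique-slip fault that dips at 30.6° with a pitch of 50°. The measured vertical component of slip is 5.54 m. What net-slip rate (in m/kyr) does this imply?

52.4 m/kyr

dip-slip = throw / sin(dip) = 5.54 / sin(30.6°) = 10.88 m
net slip = dip-slip / sin(rake) = 10.88 / sin(50°) = 14.21 m
rate = 14.21 m / 271 years = 0.0524 m/yr = 52.4 m/kyr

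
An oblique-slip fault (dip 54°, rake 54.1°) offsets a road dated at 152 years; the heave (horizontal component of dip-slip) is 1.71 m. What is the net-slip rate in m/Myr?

dip-slip = heave / cos(dip) = 1.71 / cos(54°) = 2.909 m
net slip = dip-slip / sin(rake) = 2.909 / sin(54.1°) = 3.591 m
rate = 3.591 m / 152 years = 0.0236 m/yr = 23600 m/Myr

23600 m/Myr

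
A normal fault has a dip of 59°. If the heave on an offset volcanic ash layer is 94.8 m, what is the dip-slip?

184 m

dip-slip = heave / cos(dip) = 94.8 / cos(59°) = 184 m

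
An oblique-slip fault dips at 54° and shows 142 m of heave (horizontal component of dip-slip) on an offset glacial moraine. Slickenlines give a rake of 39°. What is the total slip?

dip-slip = heave / cos(dip) = 142 / cos(54°) = 241.6 m
net slip = dip-slip / sin(rake) = 241.6 / sin(39°) = 384 m

384 m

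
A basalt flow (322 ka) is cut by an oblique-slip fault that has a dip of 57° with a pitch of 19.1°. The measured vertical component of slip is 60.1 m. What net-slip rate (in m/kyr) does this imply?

0.680 m/kyr

dip-slip = throw / sin(dip) = 60.1 / sin(57°) = 71.66 m
net slip = dip-slip / sin(rake) = 71.66 / sin(19.1°) = 219 m
rate = 219 m / 322 ka = 0.000680 m/yr = 0.680 m/kyr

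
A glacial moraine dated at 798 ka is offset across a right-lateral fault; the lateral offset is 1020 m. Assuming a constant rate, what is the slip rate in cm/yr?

0.128 cm/yr

rate = 1020 m / 798 ka = 0.00128 m/yr = 0.128 cm/yr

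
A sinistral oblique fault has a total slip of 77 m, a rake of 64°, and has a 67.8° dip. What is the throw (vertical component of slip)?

64.1 m

dip-slip = net slip × sin(rake) = 77 m × sin(64°) = 69.21 m
throw = dip-slip × sin(dip) = 69.21 × sin(67.8°) = 64.1 m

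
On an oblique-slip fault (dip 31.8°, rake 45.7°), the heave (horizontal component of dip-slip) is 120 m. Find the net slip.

197 m

dip-slip = heave / cos(dip) = 120 / cos(31.8°) = 141.2 m
net slip = dip-slip / sin(rake) = 141.2 / sin(45.7°) = 197 m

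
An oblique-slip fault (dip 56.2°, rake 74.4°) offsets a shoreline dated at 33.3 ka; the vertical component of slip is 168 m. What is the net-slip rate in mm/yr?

dip-slip = throw / sin(dip) = 168 / sin(56.2°) = 202.2 m
net slip = dip-slip / sin(rake) = 202.2 / sin(74.4°) = 209.9 m
rate = 209.9 m / 33.3 ka = 0.00630 m/yr = 6.30 mm/yr

6.30 mm/yr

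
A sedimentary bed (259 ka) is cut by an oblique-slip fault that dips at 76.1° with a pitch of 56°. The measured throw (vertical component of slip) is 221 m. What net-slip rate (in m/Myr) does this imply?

1060 m/Myr

dip-slip = throw / sin(dip) = 221 / sin(76.1°) = 227.7 m
net slip = dip-slip / sin(rake) = 227.7 / sin(56°) = 274.6 m
rate = 274.6 m / 259 ka = 0.00106 m/yr = 1060 m/Myr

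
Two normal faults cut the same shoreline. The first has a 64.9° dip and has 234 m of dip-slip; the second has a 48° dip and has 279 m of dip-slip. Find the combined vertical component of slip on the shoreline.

419 m

throw_A = 234 × sin(64.9°) = 211.9 m
throw_B = 279 × sin(48°) = 207.3 m
total = 211.9 + 207.3 = 419 m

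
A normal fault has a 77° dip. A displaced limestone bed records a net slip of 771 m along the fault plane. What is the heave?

173 m

heave = dip-slip × cos(dip) = 771 m × cos(77°) = 173 m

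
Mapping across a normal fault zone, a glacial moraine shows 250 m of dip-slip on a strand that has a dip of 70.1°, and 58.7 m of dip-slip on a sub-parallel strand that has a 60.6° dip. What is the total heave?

114 m

heave_A = 250 × cos(70.1°) = 85.09 m
heave_B = 58.7 × cos(60.6°) = 28.82 m
total = 85.09 + 28.82 = 114 m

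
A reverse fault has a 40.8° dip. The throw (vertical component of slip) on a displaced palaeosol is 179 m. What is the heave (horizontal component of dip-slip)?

heave = throw / tan(dip) = 179 / tan(40.8°) = 207 m

207 m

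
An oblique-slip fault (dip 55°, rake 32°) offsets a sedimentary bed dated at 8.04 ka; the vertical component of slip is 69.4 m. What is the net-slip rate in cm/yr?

1.99 cm/yr

dip-slip = throw / sin(dip) = 69.4 / sin(55°) = 84.72 m
net slip = dip-slip / sin(rake) = 84.72 / sin(32°) = 159.9 m
rate = 159.9 m / 8.04 ka = 0.0199 m/yr = 1.99 cm/yr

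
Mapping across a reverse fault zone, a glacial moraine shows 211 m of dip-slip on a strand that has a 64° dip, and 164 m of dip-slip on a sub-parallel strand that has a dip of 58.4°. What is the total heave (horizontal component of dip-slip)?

178 m

heave_A = 211 × cos(64°) = 92.50 m
heave_B = 164 × cos(58.4°) = 85.93 m
total = 92.50 + 85.93 = 178 m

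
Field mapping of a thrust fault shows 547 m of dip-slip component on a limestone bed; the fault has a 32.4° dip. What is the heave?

462 m

heave = dip-slip × cos(dip) = 547 m × cos(32.4°) = 462 m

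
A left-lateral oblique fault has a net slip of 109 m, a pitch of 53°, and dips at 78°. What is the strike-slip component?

strike-slip = net slip × cos(rake) = 109 m × cos(53°) = 65.6 m

65.6 m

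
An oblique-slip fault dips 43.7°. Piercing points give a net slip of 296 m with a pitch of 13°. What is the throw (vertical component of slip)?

dip-slip = net slip × sin(rake) = 296 m × sin(13°) = 66.59 m
throw = dip-slip × sin(dip) = 66.59 × sin(43.7°) = 46 m

46 m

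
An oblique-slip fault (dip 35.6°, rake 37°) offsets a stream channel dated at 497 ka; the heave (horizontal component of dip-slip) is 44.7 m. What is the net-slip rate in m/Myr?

184 m/Myr

dip-slip = heave / cos(dip) = 44.7 / cos(35.6°) = 54.97 m
net slip = dip-slip / sin(rake) = 54.97 / sin(37°) = 91.35 m
rate = 91.35 m / 497 ka = 0.000184 m/yr = 184 m/Myr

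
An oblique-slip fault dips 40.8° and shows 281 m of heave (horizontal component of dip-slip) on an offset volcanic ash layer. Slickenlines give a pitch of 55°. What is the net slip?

dip-slip = heave / cos(dip) = 281 / cos(40.8°) = 371.2 m
net slip = dip-slip / sin(rake) = 371.2 / sin(55°) = 453 m

453 m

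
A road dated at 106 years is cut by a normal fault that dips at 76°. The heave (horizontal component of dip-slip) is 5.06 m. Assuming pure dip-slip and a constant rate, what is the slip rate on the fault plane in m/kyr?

dip-slip = heave / cos(dip) = 5.06 m / cos(76°) = 20.92 m
rate = 20.92 m / 106 years = 0.197 m/yr = 197 m/kyr

197 m/kyr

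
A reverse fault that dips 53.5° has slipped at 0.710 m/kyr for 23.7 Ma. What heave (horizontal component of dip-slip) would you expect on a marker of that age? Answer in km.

dip-slip = rate × time = 0.710 m/kyr × 23.7 Ma = 16830 m
heave = dip-slip × cos(dip) = 16830 × cos(53.5°) = 10000 m = 10 km

10 km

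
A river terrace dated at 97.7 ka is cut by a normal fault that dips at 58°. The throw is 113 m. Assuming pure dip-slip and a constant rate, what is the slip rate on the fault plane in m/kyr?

1.36 m/kyr

dip-slip = throw / sin(dip) = 113 m / sin(58°) = 133.2 m
rate = 133.2 m / 97.7 ka = 0.00136 m/yr = 1.36 m/kyr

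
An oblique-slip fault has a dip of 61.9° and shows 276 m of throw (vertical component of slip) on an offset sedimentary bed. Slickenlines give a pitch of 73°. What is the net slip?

327 m

dip-slip = throw / sin(dip) = 276 / sin(61.9°) = 312.9 m
net slip = dip-slip / sin(rake) = 312.9 / sin(73°) = 327 m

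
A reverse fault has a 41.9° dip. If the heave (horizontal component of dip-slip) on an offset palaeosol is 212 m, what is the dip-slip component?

285 m

dip-slip = heave / cos(dip) = 212 / cos(41.9°) = 285 m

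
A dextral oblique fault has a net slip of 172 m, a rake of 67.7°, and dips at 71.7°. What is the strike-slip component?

strike-slip = net slip × cos(rake) = 172 m × cos(67.7°) = 65.3 m

65.3 m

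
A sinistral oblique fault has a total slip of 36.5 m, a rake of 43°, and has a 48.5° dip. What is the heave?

16.5 m

dip-slip = net slip × sin(rake) = 36.5 m × sin(43°) = 24.89 m
heave = dip-slip × cos(dip) = 24.89 × cos(48.5°) = 16.5 m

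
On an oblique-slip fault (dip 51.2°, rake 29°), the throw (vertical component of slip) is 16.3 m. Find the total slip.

dip-slip = throw / sin(dip) = 16.3 / sin(51.2°) = 20.92 m
net slip = dip-slip / sin(rake) = 20.92 / sin(29°) = 43.1 m

43.1 m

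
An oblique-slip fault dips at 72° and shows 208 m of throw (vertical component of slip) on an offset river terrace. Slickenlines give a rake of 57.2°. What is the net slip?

260 m

dip-slip = throw / sin(dip) = 208 / sin(72°) = 218.7 m
net slip = dip-slip / sin(rake) = 218.7 / sin(57.2°) = 260 m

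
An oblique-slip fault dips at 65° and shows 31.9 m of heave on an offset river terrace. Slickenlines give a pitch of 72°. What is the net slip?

79.4 m

dip-slip = heave / cos(dip) = 31.9 / cos(65°) = 75.48 m
net slip = dip-slip / sin(rake) = 75.48 / sin(72°) = 79.4 m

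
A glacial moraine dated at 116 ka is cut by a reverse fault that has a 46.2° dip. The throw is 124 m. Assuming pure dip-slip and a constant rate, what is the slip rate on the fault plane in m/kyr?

dip-slip = throw / sin(dip) = 124 m / sin(46.2°) = 171.8 m
rate = 171.8 m / 116 ka = 0.00148 m/yr = 1.48 m/kyr

1.48 m/kyr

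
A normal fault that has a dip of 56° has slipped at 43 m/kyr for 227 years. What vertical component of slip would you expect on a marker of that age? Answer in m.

8.09 m

dip-slip = rate × time = 43 m/kyr × 227 years = 9.761 m
throw = dip-slip × sin(dip) = 9.761 × sin(56°) = 8.09 m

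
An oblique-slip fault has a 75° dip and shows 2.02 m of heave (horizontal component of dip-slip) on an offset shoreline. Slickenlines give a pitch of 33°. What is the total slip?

dip-slip = heave / cos(dip) = 2.02 / cos(75°) = 7.805 m
net slip = dip-slip / sin(rake) = 7.805 / sin(33°) = 14.3 m

14.3 m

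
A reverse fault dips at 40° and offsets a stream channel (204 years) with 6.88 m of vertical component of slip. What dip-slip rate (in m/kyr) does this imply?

52.5 m/kyr

dip-slip = throw / sin(dip) = 6.88 m / sin(40°) = 10.70 m
rate = 10.70 m / 204 years = 0.0525 m/yr = 52.5 m/kyr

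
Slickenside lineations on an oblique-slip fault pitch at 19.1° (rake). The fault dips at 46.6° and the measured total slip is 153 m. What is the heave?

34.4 m

dip-slip = net slip × sin(rake) = 153 m × sin(19.1°) = 50.06 m
heave = dip-slip × cos(dip) = 50.06 × cos(46.6°) = 34.4 m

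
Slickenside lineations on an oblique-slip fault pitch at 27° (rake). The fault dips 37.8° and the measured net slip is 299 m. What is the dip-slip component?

136 m

dip-slip = net slip × sin(rake) = 299 m × sin(27°) = 136 m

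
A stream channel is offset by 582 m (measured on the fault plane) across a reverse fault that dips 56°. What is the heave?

325 m

heave = dip-slip × cos(dip) = 582 m × cos(56°) = 325 m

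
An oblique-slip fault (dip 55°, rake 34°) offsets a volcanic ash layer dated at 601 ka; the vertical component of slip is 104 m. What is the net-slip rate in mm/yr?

0.378 mm/yr

dip-slip = throw / sin(dip) = 104 / sin(55°) = 127 m
net slip = dip-slip / sin(rake) = 127 / sin(34°) = 227 m
rate = 227 m / 601 ka = 0.000378 m/yr = 0.378 mm/yr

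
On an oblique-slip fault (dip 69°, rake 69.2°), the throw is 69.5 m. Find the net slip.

79.6 m

dip-slip = throw / sin(dip) = 69.5 / sin(69°) = 74.44 m
net slip = dip-slip / sin(rake) = 74.44 / sin(69.2°) = 79.6 m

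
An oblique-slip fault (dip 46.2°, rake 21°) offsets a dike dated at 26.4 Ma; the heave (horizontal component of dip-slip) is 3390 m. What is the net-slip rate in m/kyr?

dip-slip = heave / cos(dip) = 3390 / cos(46.2°) = 4898 m
net slip = dip-slip / sin(rake) = 4898 / sin(21°) = 13670 m
rate = 13670 m / 26.4 Ma = 0.000518 m/yr = 0.518 m/kyr

0.518 m/kyr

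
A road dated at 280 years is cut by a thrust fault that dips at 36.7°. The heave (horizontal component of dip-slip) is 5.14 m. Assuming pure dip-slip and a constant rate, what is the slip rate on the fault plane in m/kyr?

22.9 m/kyr

dip-slip = heave / cos(dip) = 5.14 m / cos(36.7°) = 6.411 m
rate = 6.411 m / 280 years = 0.0229 m/yr = 22.9 m/kyr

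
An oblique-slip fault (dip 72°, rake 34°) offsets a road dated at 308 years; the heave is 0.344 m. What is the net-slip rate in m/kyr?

dip-slip = heave / cos(dip) = 0.344 / cos(72°) = 1.113 m
net slip = dip-slip / sin(rake) = 1.113 / sin(34°) = 1.991 m
rate = 1.991 m / 308 years = 0.00646 m/yr = 6.46 m/kyr

6.46 m/kyr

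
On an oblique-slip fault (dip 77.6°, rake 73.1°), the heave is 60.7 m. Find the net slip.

295 m

dip-slip = heave / cos(dip) = 60.7 / cos(77.6°) = 282.7 m
net slip = dip-slip / sin(rake) = 282.7 / sin(73.1°) = 295 m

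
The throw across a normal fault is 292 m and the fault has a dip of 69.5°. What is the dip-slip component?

dip-slip = throw / sin(dip) = 292 / sin(69.5°) = 312 m

312 m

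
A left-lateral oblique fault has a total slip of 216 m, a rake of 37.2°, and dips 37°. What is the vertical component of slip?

78.6 m

dip-slip = net slip × sin(rake) = 216 m × sin(37.2°) = 130.6 m
throw = dip-slip × sin(dip) = 130.6 × sin(37°) = 78.6 m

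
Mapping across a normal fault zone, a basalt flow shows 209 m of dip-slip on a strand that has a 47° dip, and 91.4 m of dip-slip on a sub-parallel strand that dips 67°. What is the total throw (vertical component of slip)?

throw_A = 209 × sin(47°) = 152.9 m
throw_B = 91.4 × sin(67°) = 84.13 m
total = 152.9 + 84.13 = 237 m

237 m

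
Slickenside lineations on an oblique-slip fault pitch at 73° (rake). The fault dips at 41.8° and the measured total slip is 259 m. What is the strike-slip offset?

75.7 m

strike-slip = net slip × cos(rake) = 259 m × cos(73°) = 75.7 m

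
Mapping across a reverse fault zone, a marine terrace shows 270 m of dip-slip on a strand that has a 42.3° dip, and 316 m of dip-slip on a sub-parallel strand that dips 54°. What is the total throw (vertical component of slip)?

throw_A = 270 × sin(42.3°) = 181.7 m
throw_B = 316 × sin(54°) = 255.6 m
total = 181.7 + 255.6 = 437 m

437 m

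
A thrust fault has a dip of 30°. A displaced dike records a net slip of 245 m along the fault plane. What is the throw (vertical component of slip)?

throw = dip-slip × sin(dip) = 245 m × sin(30°) = 122 m

122 m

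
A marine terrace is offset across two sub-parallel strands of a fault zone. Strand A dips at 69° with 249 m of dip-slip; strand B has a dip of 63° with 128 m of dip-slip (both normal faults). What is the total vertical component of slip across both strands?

347 m

throw_A = 249 × sin(69°) = 232.5 m
throw_B = 128 × sin(63°) = 114 m
total = 232.5 + 114 = 347 m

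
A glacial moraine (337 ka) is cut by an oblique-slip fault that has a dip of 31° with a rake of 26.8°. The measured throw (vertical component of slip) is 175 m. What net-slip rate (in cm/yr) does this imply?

0.224 cm/yr

dip-slip = throw / sin(dip) = 175 / sin(31°) = 339.8 m
net slip = dip-slip / sin(rake) = 339.8 / sin(26.8°) = 753.6 m
rate = 753.6 m / 337 ka = 0.00224 m/yr = 0.224 cm/yr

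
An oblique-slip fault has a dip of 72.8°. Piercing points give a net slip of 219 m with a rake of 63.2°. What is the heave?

57.8 m

dip-slip = net slip × sin(rake) = 219 m × sin(63.2°) = 195.5 m
heave = dip-slip × cos(dip) = 195.5 × cos(72.8°) = 57.8 m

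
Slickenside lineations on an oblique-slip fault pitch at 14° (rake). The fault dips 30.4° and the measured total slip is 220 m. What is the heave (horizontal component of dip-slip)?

dip-slip = net slip × sin(rake) = 220 m × sin(14°) = 53.22 m
heave = dip-slip × cos(dip) = 53.22 × cos(30.4°) = 45.9 m

45.9 m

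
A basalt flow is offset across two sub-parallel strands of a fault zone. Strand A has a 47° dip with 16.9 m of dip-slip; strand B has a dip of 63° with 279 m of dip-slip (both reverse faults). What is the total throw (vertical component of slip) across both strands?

261 m

throw_A = 16.9 × sin(47°) = 12.36 m
throw_B = 279 × sin(63°) = 248.6 m
total = 12.36 + 248.6 = 261 m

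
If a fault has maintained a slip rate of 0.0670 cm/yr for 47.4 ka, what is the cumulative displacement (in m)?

31.8 m

slip = rate × time = 0.0670 cm/yr × 47.4 ka = 31.8 m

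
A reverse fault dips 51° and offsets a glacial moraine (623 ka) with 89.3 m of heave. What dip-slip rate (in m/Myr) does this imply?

228 m/Myr

dip-slip = heave / cos(dip) = 89.3 m / cos(51°) = 141.9 m
rate = 141.9 m / 623 ka = 0.000228 m/yr = 228 m/Myr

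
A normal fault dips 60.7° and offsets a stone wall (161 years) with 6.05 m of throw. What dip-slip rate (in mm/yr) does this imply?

dip-slip = throw / sin(dip) = 6.05 m / sin(60.7°) = 6.938 m
rate = 6.938 m / 161 years = 0.0431 m/yr = 43.1 mm/yr

43.1 mm/yr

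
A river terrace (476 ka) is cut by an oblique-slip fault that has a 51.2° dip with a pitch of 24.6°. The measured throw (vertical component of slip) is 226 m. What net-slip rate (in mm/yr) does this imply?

1.46 mm/yr

dip-slip = throw / sin(dip) = 226 / sin(51.2°) = 290 m
net slip = dip-slip / sin(rake) = 290 / sin(24.6°) = 696.6 m
rate = 696.6 m / 476 ka = 0.00146 m/yr = 1.46 mm/yr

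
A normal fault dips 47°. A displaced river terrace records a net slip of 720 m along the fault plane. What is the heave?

491 m

heave = dip-slip × cos(dip) = 720 m × cos(47°) = 491 m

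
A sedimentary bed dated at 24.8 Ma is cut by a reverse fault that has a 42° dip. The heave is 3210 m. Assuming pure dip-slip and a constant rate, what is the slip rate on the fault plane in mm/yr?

dip-slip = heave / cos(dip) = 3210 m / cos(42°) = 4319 m
rate = 4319 m / 24.8 Ma = 0.000174 m/yr = 0.174 mm/yr

0.174 mm/yr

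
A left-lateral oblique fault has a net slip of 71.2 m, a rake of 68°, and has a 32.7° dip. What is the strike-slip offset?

26.7 m

strike-slip = net slip × cos(rake) = 71.2 m × cos(68°) = 26.7 m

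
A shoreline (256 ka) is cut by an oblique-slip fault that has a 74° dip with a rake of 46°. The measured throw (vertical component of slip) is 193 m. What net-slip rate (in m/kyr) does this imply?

1.09 m/kyr

dip-slip = throw / sin(dip) = 193 / sin(74°) = 200.8 m
net slip = dip-slip / sin(rake) = 200.8 / sin(46°) = 279.1 m
rate = 279.1 m / 256 ka = 0.00109 m/yr = 1.09 m/kyr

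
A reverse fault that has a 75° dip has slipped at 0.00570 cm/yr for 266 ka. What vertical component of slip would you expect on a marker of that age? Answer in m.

14.6 m

dip-slip = rate × time = 0.00570 cm/yr × 266 ka = 15.16 m
throw = dip-slip × sin(dip) = 15.16 × sin(75°) = 14.6 m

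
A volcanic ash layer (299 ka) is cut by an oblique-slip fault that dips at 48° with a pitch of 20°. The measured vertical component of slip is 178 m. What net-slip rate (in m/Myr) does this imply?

dip-slip = throw / sin(dip) = 178 / sin(48°) = 239.5 m
net slip = dip-slip / sin(rake) = 239.5 / sin(20°) = 700.3 m
rate = 700.3 m / 299 ka = 0.00234 m/yr = 2340 m/Myr

2340 m/Myr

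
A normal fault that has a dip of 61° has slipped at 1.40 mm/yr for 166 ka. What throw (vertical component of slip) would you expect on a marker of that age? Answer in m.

dip-slip = rate × time = 1.40 mm/yr × 166 ka = 232.4 m
throw = dip-slip × sin(dip) = 232.4 × sin(61°) = 203 m

203 m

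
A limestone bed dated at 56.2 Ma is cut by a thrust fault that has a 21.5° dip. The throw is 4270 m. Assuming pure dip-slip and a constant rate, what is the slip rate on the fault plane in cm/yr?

0.0207 cm/yr

dip-slip = throw / sin(dip) = 4270 m / sin(21.5°) = 11650 m
rate = 11650 m / 56.2 Ma = 0.000207 m/yr = 0.0207 cm/yr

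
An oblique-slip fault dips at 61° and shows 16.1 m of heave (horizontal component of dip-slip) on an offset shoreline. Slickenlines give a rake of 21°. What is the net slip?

dip-slip = heave / cos(dip) = 16.1 / cos(61°) = 33.21 m
net slip = dip-slip / sin(rake) = 33.21 / sin(21°) = 92.7 m

92.7 m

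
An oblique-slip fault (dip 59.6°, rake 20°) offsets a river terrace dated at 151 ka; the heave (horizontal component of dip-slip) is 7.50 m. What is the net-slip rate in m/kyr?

dip-slip = heave / cos(dip) = 7.50 / cos(59.6°) = 14.82 m
net slip = dip-slip / sin(rake) = 14.82 / sin(20°) = 43.33 m
rate = 43.33 m / 151 ka = 0.000287 m/yr = 0.287 m/kyr

0.287 m/kyr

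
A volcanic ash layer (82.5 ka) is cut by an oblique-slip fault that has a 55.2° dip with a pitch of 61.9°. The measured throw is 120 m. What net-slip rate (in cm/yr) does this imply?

dip-slip = throw / sin(dip) = 120 / sin(55.2°) = 146.1 m
net slip = dip-slip / sin(rake) = 146.1 / sin(61.9°) = 165.7 m
rate = 165.7 m / 82.5 ka = 0.00201 m/yr = 0.201 cm/yr

0.201 cm/yr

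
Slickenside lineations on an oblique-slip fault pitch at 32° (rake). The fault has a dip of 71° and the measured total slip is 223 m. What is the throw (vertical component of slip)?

dip-slip = net slip × sin(rake) = 223 m × sin(32°) = 118.2 m
throw = dip-slip × sin(dip) = 118.2 × sin(71°) = 112 m

112 m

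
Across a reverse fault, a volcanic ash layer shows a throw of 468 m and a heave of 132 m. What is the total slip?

486 m

net slip = √(throw² + heave²) = √(468² + 132²) = 486 m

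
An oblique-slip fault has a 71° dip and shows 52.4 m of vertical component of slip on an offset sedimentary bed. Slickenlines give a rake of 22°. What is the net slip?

dip-slip = throw / sin(dip) = 52.4 / sin(71°) = 55.42 m
net slip = dip-slip / sin(rake) = 55.42 / sin(22°) = 148 m

148 m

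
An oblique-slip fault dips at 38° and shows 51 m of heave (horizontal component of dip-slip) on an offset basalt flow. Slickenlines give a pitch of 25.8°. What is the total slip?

dip-slip = heave / cos(dip) = 51 / cos(38°) = 64.72 m
net slip = dip-slip / sin(rake) = 64.72 / sin(25.8°) = 149 m

149 m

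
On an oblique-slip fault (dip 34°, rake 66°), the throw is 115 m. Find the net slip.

225 m

dip-slip = throw / sin(dip) = 115 / sin(34°) = 205.7 m
net slip = dip-slip / sin(rake) = 205.7 / sin(66°) = 225 m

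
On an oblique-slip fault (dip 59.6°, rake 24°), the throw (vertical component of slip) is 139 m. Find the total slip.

396 m

dip-slip = throw / sin(dip) = 139 / sin(59.6°) = 161.2 m
net slip = dip-slip / sin(rake) = 161.2 / sin(24°) = 396 m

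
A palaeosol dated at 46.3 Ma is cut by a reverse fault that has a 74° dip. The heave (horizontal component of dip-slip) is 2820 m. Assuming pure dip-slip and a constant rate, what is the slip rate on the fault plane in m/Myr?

dip-slip = heave / cos(dip) = 2820 m / cos(74°) = 10230 m
rate = 10230 m / 46.3 Ma = 0.000221 m/yr = 221 m/Myr

221 m/Myr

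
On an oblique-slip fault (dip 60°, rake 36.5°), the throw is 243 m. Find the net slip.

472 m

dip-slip = throw / sin(dip) = 243 / sin(60°) = 280.6 m
net slip = dip-slip / sin(rake) = 280.6 / sin(36.5°) = 472 m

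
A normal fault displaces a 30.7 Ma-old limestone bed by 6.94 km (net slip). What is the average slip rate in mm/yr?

rate = 6.94 km / 30.7 Ma = 0.000226 m/yr = 0.226 mm/yr

0.226 mm/yr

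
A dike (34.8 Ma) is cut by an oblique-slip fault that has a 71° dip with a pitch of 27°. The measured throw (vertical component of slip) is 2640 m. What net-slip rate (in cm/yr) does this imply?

dip-slip = throw / sin(dip) = 2640 / sin(71°) = 2792 m
net slip = dip-slip / sin(rake) = 2792 / sin(27°) = 6150 m
rate = 6150 m / 34.8 Ma = 0.000177 m/yr = 0.0177 cm/yr

0.0177 cm/yr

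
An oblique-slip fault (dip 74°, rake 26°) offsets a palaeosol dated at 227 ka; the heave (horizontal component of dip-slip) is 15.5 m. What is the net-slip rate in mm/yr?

dip-slip = heave / cos(dip) = 15.5 / cos(74°) = 56.23 m
net slip = dip-slip / sin(rake) = 56.23 / sin(26°) = 128.3 m
rate = 128.3 m / 227 ka = 0.000565 m/yr = 0.565 mm/yr

0.565 mm/yr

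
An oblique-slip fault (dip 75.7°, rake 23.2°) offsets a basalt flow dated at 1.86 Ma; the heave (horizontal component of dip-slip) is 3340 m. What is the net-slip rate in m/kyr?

18.5 m/kyr

dip-slip = heave / cos(dip) = 3340 / cos(75.7°) = 13520 m
net slip = dip-slip / sin(rake) = 13520 / sin(23.2°) = 34330 m
rate = 34330 m / 1.86 Ma = 0.0185 m/yr = 18.5 m/kyr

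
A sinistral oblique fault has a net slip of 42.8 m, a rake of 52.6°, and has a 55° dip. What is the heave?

19.5 m

dip-slip = net slip × sin(rake) = 42.8 m × sin(52.6°) = 34 m
heave = dip-slip × cos(dip) = 34 × cos(55°) = 19.5 m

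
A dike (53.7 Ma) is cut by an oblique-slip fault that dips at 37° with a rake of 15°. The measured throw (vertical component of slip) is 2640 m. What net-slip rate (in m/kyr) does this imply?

dip-slip = throw / sin(dip) = 2640 / sin(37°) = 4387 m
net slip = dip-slip / sin(rake) = 4387 / sin(15°) = 16950 m
rate = 16950 m / 53.7 Ma = 0.000316 m/yr = 0.316 m/kyr

0.316 m/kyr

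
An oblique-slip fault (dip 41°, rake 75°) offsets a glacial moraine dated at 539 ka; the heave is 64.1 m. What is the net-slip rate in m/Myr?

163 m/Myr

dip-slip = heave / cos(dip) = 64.1 / cos(41°) = 84.93 m
net slip = dip-slip / sin(rake) = 84.93 / sin(75°) = 87.93 m
rate = 87.93 m / 539 ka = 0.000163 m/yr = 163 m/Myr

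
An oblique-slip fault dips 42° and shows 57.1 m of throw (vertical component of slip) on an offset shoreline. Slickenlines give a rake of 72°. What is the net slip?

89.7 m

dip-slip = throw / sin(dip) = 57.1 / sin(42°) = 85.33 m
net slip = dip-slip / sin(rake) = 85.33 / sin(72°) = 89.7 m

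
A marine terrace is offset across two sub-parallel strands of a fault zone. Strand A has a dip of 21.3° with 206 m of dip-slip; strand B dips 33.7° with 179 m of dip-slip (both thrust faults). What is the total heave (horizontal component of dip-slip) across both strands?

heave_A = 206 × cos(21.3°) = 191.9 m
heave_B = 179 × cos(33.7°) = 148.9 m
total = 191.9 + 148.9 = 341 m

341 m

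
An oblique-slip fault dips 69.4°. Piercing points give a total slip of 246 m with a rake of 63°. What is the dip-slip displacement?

dip-slip = net slip × sin(rake) = 246 m × sin(63°) = 219 m

219 m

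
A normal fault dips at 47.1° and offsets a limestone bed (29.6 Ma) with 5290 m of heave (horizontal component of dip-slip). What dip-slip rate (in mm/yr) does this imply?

0.263 mm/yr

dip-slip = heave / cos(dip) = 5290 m / cos(47.1°) = 7771 m
rate = 7771 m / 29.6 Ma = 0.000263 m/yr = 0.263 mm/yr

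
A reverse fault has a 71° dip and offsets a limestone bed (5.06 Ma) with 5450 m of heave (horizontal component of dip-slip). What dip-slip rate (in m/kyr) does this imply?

dip-slip = heave / cos(dip) = 5450 m / cos(71°) = 16740 m
rate = 16740 m / 5.06 Ma = 0.00331 m/yr = 3.31 m/kyr

3.31 m/kyr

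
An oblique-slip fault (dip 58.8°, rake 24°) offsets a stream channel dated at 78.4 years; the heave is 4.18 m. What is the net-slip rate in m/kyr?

253 m/kyr

dip-slip = heave / cos(dip) = 4.18 / cos(58.8°) = 8.069 m
net slip = dip-slip / sin(rake) = 8.069 / sin(24°) = 19.84 m
rate = 19.84 m / 78.4 years = 0.253 m/yr = 253 m/kyr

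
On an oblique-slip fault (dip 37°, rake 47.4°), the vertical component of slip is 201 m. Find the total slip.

454 m

dip-slip = throw / sin(dip) = 201 / sin(37°) = 334 m
net slip = dip-slip / sin(rake) = 334 / sin(47.4°) = 454 m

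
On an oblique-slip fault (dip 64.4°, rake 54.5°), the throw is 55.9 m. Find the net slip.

dip-slip = throw / sin(dip) = 55.9 / sin(64.4°) = 61.98 m
net slip = dip-slip / sin(rake) = 61.98 / sin(54.5°) = 76.1 m

76.1 m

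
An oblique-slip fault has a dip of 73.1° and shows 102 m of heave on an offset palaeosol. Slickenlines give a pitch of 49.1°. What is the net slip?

464 m

dip-slip = heave / cos(dip) = 102 / cos(73.1°) = 350.9 m
net slip = dip-slip / sin(rake) = 350.9 / sin(49.1°) = 464 m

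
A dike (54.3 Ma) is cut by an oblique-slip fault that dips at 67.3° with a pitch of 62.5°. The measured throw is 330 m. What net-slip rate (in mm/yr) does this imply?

dip-slip = throw / sin(dip) = 330 / sin(67.3°) = 357.7 m
net slip = dip-slip / sin(rake) = 357.7 / sin(62.5°) = 403.3 m
rate = 403.3 m / 54.3 Ma = 0.00000743 m/yr = 0.00743 mm/yr

0.00743 mm/yr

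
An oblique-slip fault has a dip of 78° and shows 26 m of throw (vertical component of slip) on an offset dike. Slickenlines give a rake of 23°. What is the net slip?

dip-slip = throw / sin(dip) = 26 / sin(78°) = 26.58 m
net slip = dip-slip / sin(rake) = 26.58 / sin(23°) = 68 m

68 m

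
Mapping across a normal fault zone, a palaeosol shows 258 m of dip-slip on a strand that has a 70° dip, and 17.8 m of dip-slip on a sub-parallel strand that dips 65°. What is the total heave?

heave_A = 258 × cos(70°) = 88.24 m
heave_B = 17.8 × cos(65°) = 7.523 m
total = 88.24 + 7.523 = 95.8 m

95.8 m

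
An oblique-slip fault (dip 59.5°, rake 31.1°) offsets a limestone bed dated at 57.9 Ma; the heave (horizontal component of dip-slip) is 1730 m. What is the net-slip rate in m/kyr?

0.114 m/kyr

dip-slip = heave / cos(dip) = 1730 / cos(59.5°) = 3409 m
net slip = dip-slip / sin(rake) = 3409 / sin(31.1°) = 6599 m
rate = 6599 m / 57.9 Ma = 0.000114 m/yr = 0.114 m/kyr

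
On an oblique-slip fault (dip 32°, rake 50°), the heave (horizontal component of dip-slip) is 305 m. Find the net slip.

469 m

dip-slip = heave / cos(dip) = 305 / cos(32°) = 359.6 m
net slip = dip-slip / sin(rake) = 359.6 / sin(50°) = 469 m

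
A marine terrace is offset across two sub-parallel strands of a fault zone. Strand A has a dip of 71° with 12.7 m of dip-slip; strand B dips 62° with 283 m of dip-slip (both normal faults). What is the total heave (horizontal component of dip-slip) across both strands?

137 m

heave_A = 12.7 × cos(71°) = 4.135 m
heave_B = 283 × cos(62°) = 132.9 m
total = 4.135 + 132.9 = 137 m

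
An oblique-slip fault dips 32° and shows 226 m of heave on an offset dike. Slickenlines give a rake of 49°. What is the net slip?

353 m

dip-slip = heave / cos(dip) = 226 / cos(32°) = 266.5 m
net slip = dip-slip / sin(rake) = 266.5 / sin(49°) = 353 m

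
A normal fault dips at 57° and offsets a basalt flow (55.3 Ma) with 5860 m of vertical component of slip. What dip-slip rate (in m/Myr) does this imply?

126 m/Myr

dip-slip = throw / sin(dip) = 5860 m / sin(57°) = 6987 m
rate = 6987 m / 55.3 Ma = 0.000126 m/yr = 126 m/Myr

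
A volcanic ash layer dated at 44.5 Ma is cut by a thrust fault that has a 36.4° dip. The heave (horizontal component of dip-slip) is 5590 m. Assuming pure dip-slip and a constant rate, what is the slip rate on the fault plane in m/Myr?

dip-slip = heave / cos(dip) = 5590 m / cos(36.4°) = 6945 m
rate = 6945 m / 44.5 Ma = 0.000156 m/yr = 156 m/Myr

156 m/Myr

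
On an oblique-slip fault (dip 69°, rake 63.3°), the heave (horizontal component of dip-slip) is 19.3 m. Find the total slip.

60.3 m

dip-slip = heave / cos(dip) = 19.3 / cos(69°) = 53.86 m
net slip = dip-slip / sin(rake) = 53.86 / sin(63.3°) = 60.3 m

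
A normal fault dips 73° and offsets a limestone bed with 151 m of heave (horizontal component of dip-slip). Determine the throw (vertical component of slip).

494 m

throw = heave × tan(dip) = 151 × tan(73°) = 494 m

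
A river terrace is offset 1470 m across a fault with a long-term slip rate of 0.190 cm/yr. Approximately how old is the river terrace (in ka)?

774 ka

age = offset / rate = 1470 m / (0.190 cm/yr) = 774000 yr = 774 ka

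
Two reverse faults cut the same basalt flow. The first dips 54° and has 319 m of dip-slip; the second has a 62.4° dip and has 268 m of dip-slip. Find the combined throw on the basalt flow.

throw_A = 319 × sin(54°) = 258.1 m
throw_B = 268 × sin(62.4°) = 237.5 m
total = 258.1 + 237.5 = 496 m

496 m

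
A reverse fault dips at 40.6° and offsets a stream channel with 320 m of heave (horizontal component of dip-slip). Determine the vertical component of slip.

274 m

throw = heave × tan(dip) = 320 × tan(40.6°) = 274 m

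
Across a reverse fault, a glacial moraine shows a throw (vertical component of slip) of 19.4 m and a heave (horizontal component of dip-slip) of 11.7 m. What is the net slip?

22.7 m

net slip = √(throw² + heave²) = √(19.4² + 11.7²) = 22.7 m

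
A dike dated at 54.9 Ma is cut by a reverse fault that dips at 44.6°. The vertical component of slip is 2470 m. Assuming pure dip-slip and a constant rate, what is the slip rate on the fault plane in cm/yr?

0.00641 cm/yr

dip-slip = throw / sin(dip) = 2470 m / sin(44.6°) = 3518 m
rate = 3518 m / 54.9 Ma = 0.0000641 m/yr = 0.00641 cm/yr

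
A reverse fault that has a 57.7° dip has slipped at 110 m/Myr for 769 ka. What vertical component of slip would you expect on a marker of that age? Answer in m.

71.5 m

dip-slip = rate × time = 110 m/Myr × 769 ka = 84.59 m
throw = dip-slip × sin(dip) = 84.59 × sin(57.7°) = 71.5 m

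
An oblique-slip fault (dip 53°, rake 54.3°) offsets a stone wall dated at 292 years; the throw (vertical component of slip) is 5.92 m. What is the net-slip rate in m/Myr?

31300 m/Myr

dip-slip = throw / sin(dip) = 5.92 / sin(53°) = 7.413 m
net slip = dip-slip / sin(rake) = 7.413 / sin(54.3°) = 9.128 m
rate = 9.128 m / 292 years = 0.0313 m/yr = 31300 m/Myr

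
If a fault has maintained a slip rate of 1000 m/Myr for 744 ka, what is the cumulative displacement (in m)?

slip = rate × time = 1000 m/Myr × 744 ka = 744 m

744 m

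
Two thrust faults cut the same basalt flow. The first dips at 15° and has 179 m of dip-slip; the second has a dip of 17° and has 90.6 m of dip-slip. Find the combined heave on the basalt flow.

heave_A = 179 × cos(15°) = 172.9 m
heave_B = 90.6 × cos(17°) = 86.64 m
total = 172.9 + 86.64 = 260 m

260 m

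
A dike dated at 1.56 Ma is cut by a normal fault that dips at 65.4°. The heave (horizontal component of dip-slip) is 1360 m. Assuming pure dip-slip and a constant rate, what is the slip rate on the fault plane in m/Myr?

2090 m/Myr

dip-slip = heave / cos(dip) = 1360 m / cos(65.4°) = 3267 m
rate = 3267 m / 1.56 Ma = 0.00209 m/yr = 2090 m/Myr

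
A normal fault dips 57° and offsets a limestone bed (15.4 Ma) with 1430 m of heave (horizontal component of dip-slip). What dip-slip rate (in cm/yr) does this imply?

0.0170 cm/yr

dip-slip = heave / cos(dip) = 1430 m / cos(57°) = 2626 m
rate = 2626 m / 15.4 Ma = 0.000170 m/yr = 0.0170 cm/yr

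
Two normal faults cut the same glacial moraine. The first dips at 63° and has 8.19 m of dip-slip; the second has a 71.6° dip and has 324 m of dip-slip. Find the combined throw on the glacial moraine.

315 m

throw_A = 8.19 × sin(63°) = 7.297 m
throw_B = 324 × sin(71.6°) = 307.4 m
total = 7.297 + 307.4 = 315 m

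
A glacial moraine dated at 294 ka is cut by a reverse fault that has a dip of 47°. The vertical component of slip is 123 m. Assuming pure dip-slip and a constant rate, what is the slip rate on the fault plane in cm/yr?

dip-slip = throw / sin(dip) = 123 m / sin(47°) = 168.2 m
rate = 168.2 m / 294 ka = 0.000572 m/yr = 0.0572 cm/yr

0.0572 cm/yr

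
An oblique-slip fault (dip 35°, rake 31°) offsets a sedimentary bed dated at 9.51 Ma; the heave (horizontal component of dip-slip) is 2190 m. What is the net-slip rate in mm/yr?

dip-slip = heave / cos(dip) = 2190 / cos(35°) = 2673 m
net slip = dip-slip / sin(rake) = 2673 / sin(31°) = 5191 m
rate = 5191 m / 9.51 Ma = 0.000546 m/yr = 0.546 mm/yr

0.546 mm/yr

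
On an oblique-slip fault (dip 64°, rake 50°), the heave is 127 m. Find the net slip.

378 m

dip-slip = heave / cos(dip) = 127 / cos(64°) = 289.7 m
net slip = dip-slip / sin(rake) = 289.7 / sin(50°) = 378 m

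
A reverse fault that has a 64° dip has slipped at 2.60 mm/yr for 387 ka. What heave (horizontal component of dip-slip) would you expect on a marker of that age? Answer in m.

441 m

dip-slip = rate × time = 2.60 mm/yr × 387 ka = 1006 m
heave = dip-slip × cos(dip) = 1006 × cos(64°) = 441 m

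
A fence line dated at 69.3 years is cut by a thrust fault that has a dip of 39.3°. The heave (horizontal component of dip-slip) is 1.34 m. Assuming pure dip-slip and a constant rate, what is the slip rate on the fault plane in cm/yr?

2.50 cm/yr

dip-slip = heave / cos(dip) = 1.34 m / cos(39.3°) = 1.732 m
rate = 1.732 m / 69.3 years = 0.0250 m/yr = 2.50 cm/yr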